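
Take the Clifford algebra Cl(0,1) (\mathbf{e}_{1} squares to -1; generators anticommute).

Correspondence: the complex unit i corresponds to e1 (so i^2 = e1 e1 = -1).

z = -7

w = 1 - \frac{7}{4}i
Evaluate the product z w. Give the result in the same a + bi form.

In blades: z = -7, w = 1 - \frac{7}{4} e_{1}.
Distribute z over w term by term (generator squares from the signature, products reordered to ascending indices): (-7)*w = -7 + \frac{49}{4} e_{1}.
Sum: -7 + \frac{49}{4} e_{1}; translating back through the correspondence:
Answer: -7 + \frac{49}{4}i


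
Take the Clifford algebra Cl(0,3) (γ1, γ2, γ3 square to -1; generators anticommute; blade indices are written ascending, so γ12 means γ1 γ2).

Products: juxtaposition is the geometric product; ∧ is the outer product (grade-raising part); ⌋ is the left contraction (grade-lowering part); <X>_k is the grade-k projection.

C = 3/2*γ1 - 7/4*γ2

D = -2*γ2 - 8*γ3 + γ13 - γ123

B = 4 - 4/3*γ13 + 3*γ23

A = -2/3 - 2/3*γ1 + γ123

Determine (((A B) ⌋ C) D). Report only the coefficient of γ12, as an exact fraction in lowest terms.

step 1: -8/3 - 17/3*γ1 - 4/3*γ2 - 8/9*γ3 + 8/9*γ13 - 2*γ23 + 2*γ123
step 2: 37/6 - 4*γ1 + 14/3*γ2
step 3: 28/3 - 37/3*γ2 - 136/3*γ3 + 8*γ12 + 67/2*γ13 - 124/3*γ23 - 65/6*γ123
Answer: 8


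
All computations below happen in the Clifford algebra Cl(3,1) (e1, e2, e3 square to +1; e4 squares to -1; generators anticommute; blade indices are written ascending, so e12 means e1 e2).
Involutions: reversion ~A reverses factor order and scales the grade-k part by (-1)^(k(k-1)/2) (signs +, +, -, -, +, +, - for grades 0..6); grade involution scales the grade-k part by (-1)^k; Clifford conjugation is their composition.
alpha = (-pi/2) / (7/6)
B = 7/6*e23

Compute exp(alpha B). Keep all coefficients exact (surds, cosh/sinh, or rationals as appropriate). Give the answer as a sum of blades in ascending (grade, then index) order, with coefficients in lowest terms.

B^2 = (7/6)^2*(e23)^2 = 49/36*(-1) = -49/36 (a basis 2-blade squares to minus the product of its generators' squares).
B^2 = -49/36 — circular case — the even/odd split gives cos and sin: l = 7/6, alpha*l = -pi/2, so exp(alpha B) = cos(-pi/2) + (sin(-pi/2)/(7/6))*B = 0 + (-6/7)*B.
Answer: -e23


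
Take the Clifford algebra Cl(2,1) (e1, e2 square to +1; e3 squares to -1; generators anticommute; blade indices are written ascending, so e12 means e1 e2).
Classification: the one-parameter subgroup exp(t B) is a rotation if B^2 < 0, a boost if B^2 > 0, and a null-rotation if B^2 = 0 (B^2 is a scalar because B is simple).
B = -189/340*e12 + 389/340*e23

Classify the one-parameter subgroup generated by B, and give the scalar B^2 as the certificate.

B^2 term by term: the squares give (-189/340)^2*(e12)^2 + (389/340)^2*(e23)^2 = 35721/115600*(-1) + 151321/115600*(+1) = 1 (each basis 2-blade squares to minus the product of its generators' squares); cross terms between blades sharing an index anticommute and cancel. So B^2 = 1.
Answer: boost, certificate B^2 = 1. B^2 = 1 is basis-independent, so its sign is the whole story.


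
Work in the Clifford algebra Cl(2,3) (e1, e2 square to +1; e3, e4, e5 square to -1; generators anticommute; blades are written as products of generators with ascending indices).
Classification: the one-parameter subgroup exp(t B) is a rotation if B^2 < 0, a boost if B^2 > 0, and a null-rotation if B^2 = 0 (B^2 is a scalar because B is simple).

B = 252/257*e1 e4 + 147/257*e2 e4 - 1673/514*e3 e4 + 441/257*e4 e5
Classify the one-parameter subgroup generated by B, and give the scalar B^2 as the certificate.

B^2 term by term: the squares give (252/257)^2*(e1 e4)^2 + (147/257)^2*(e2 e4)^2 + (-1673/514)^2*(e3 e4)^2 + (441/257)^2*(e4 e5)^2 = 63504/66049*(+1) + 21609/66049*(+1) + 2798929/264196*(-1) + 194481/66049*(-1) = -49/4 (each basis 2-blade squares to minus the product of its generators' squares); cross terms between blades sharing an index anticommute and cancel. So B^2 = -49/4.
Answer: rotation, certificate B^2 = -49/4. The class reads off the invariant scalar -49/4 directly.


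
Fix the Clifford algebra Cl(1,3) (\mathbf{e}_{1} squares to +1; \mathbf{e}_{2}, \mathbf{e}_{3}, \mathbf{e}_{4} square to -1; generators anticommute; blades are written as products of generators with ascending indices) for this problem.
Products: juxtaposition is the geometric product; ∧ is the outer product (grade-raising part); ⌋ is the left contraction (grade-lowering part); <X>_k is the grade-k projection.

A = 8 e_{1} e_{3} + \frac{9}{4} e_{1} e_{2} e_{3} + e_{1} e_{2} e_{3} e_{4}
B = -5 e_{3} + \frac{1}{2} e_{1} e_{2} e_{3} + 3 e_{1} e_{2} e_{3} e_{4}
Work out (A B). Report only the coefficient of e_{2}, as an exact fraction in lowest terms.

step 1: -\frac{33}{8} + 40 e_{1} - 4 e_{2} - \frac{25}{4} e_{4} + \frac{45}{4} e_{1} e_{2} - 24 e_{2} e_{4} - 5 e_{1} e_{2} e_{4}
Answer: -4


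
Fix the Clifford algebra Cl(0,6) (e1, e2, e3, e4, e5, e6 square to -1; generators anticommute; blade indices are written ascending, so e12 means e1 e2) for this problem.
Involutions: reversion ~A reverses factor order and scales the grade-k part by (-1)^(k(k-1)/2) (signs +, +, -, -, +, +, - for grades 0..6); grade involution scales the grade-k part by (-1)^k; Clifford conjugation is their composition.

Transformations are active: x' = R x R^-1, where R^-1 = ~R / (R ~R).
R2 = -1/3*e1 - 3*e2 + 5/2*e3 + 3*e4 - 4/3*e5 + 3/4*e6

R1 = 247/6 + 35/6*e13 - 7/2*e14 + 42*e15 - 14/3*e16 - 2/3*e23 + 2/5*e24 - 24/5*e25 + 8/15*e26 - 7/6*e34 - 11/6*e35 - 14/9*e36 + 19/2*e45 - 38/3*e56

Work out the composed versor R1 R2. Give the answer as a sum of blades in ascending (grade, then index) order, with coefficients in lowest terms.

Distribute over the terms of R2 (each basis-blade product reordered to ascending indices, repeated generators contracted through their squares):
R1 (-1/3*e1) = -247/18*e1 - 35/18*e3 + 7/6*e4 - 14*e5 + 14/9*e6 + 2/9*e123 - 2/15*e124 + 8/5*e125 - 8/45*e126 + 7/18*e134 + 11/18*e135 + 14/27*e136 - 19/6*e145 + 38/9*e156
R1 (-3*e2) = -247/2*e2 + 2*e3 - 6/5*e4 + 72/5*e5 - 8/5*e6 + 35/2*e123 - 21/2*e124 + 126*e125 - 14*e126 + 7/2*e234 + 11/2*e235 + 14/3*e236 - 57/2*e245 + 38*e256
R1 (5/2*e3) = -175/12*e1 + 5/3*e2 + 1235/12*e3 - 35/12*e4 - 55/12*e5 - 35/9*e6 + 35/4*e134 - 105*e135 + 35/3*e136 - e234 + 12*e235 - 4/3*e236 + 95/4*e345 - 95/3*e356
R1 (3*e4) = 21/2*e1 - 6/5*e2 + 7/2*e3 + 247/2*e4 + 57/2*e5 + 35/2*e134 - 126*e145 + 14*e146 - 2*e234 + 72/5*e245 - 8/5*e246 + 11/2*e345 + 14/3*e346 - 38*e456
R1 (-4/3*e5) = 56*e1 - 32/5*e2 - 22/9*e3 + 38/3*e4 - 494/9*e5 + 152/9*e6 - 70/9*e135 + 14/3*e145 - 56/9*e156 + 8/9*e235 - 8/15*e245 + 32/45*e256 + 14/9*e345 - 56/27*e356
R1 (3/4*e6) = 7/2*e1 - 2/5*e2 + 7/6*e3 + 19/2*e5 + 247/8*e6 + 35/8*e136 - 21/8*e146 + 63/2*e156 - 1/2*e236 + 3/10*e246 - 18/5*e256 - 7/8*e346 - 11/8*e356 + 57/8*e456
Summing the partial products and collecting blades:
Answer: 1501/36*e1 - 779/6*e2 + 3787/36*e3 + 7993/60*e4 - 3793/180*e5 + 15779/360*e6 + 319/18*e123 - 319/30*e124 + 638/5*e125 - 638/45*e126 + 959/36*e134 - 673/6*e135 + 3577/216*e136 - 249/2*e145 + 91/8*e146 + 59/2*e156 + 1/2*e234 + 331/18*e235 + 17/6*e236 - 439/30*e245 - 13/10*e246 + 316/9*e256 + 1109/36*e345 + 91/24*e346 - 7585/216*e356 - 247/8*e456


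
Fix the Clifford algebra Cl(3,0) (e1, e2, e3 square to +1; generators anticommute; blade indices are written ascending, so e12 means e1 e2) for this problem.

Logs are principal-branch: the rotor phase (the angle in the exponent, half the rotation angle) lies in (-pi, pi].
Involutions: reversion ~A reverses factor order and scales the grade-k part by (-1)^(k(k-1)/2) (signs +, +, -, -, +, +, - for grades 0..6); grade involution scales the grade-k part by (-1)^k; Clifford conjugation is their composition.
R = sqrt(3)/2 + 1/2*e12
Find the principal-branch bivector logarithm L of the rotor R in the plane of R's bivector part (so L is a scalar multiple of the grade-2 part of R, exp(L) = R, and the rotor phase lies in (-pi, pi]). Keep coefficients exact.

The scalar part of R is sqrt(3)/2, which fixes the principal-branch rotor phase; the unit plane is then the bivector part divided by the sine of that phase, and L is that plane scaled by the phase.
Concretely: cos(phase) = sqrt(3)/2 gives phase = ±pi/6, and since phase/sin(phase) is even the sign is immaterial: L = (phase/sin(phase)) * <R>_2 = (pi/3) * <R>_2.
Answer: pi/6*e12


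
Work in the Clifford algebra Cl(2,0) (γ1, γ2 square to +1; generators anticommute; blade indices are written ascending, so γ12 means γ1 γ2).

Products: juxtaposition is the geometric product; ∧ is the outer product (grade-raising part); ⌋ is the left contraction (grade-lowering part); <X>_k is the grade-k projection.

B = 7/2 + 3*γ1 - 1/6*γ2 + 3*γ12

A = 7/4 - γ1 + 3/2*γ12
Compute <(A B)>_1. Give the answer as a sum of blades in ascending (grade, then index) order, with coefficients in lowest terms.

step 1: -11/8 + 3/2*γ1 - 187/24*γ2 + 32/3*γ12
step 2: 3/2*γ1 - 187/24*γ2
Answer: 3/2*γ1 - 187/24*γ2


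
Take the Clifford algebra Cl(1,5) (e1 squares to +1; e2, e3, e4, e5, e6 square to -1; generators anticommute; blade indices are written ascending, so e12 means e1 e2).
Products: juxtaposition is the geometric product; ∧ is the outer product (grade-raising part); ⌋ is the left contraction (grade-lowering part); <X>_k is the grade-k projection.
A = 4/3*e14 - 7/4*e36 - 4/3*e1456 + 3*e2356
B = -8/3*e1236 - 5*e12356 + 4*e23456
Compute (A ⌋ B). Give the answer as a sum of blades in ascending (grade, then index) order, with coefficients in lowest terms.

step 1: -15*e1 + 12*e4 - 14/3*e12 + 35/4*e125 + 7*e245
Answer: -15*e1 + 12*e4 - 14/3*e12 + 35/4*e125 + 7*e245


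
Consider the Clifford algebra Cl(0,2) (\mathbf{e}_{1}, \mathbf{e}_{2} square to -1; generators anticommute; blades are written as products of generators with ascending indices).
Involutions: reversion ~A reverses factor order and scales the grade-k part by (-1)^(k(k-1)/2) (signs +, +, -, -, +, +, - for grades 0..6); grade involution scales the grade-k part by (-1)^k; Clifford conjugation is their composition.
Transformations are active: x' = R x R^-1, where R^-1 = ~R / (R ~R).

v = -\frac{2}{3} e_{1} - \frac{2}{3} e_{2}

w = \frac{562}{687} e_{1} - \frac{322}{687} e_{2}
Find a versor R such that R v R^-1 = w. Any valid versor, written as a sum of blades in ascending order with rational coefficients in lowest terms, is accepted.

Reasoning: v^2 = w^2 = -\frac{8}{9} since conjugation preserves the quadratic form; R = v + w = \frac{104}{687} e_{1} - \frac{260}{229} e_{2} is then valid when invertible, keeping its own part and reversing (v - w)/2.
Answer: \frac{104}{687} e_{1} - \frac{260}{229} e_{2}


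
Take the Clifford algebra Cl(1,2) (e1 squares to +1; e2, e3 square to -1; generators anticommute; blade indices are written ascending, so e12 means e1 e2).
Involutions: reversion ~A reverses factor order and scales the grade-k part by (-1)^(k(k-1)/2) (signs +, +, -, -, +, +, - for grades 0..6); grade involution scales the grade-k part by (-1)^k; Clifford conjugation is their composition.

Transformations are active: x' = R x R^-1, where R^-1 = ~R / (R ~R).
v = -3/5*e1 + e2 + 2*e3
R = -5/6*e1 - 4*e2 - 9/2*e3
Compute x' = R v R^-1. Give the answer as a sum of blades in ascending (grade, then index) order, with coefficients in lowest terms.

~R = -5/6*e1 - 4*e2 - 9/2*e3, and R ~R = -320/9, so R^-1 = ~R / (-320/9).
R v = 27/2 - 97/30*e12 - 131/30*e13 - 7/2*e23
Answer: 789/640*e1 + 163/80*e2 + 907/640*e3


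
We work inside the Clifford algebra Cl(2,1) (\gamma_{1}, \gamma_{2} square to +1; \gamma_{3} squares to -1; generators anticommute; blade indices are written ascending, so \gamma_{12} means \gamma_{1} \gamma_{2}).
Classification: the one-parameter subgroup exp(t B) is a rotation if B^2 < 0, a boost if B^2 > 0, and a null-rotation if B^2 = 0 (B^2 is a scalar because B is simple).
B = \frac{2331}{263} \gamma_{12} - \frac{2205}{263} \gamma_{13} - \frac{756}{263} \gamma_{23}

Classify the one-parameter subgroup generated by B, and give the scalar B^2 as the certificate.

B^2 term by term: the squares give (\frac{2331}{263})^2*(\gamma_{12})^2 + (-\frac{2205}{263})^2*(\gamma_{13})^2 + (-\frac{756}{263})^2*(\gamma_{23})^2 = \frac{5433561}{69169}*(-1) + \frac{4862025}{69169}*(+1) + \frac{571536}{69169}*(+1) = 0 (each basis 2-blade squares to minus the product of its generators' squares); cross terms between blades sharing an index anticommute and cancel. So B^2 = 0.
Answer: null-rotation, certificate B^2 = 0. The invariant at work: B^2 = 0 is unchanged by conjugation, hence its sign classifies the subgroup whatever basis B is written in.


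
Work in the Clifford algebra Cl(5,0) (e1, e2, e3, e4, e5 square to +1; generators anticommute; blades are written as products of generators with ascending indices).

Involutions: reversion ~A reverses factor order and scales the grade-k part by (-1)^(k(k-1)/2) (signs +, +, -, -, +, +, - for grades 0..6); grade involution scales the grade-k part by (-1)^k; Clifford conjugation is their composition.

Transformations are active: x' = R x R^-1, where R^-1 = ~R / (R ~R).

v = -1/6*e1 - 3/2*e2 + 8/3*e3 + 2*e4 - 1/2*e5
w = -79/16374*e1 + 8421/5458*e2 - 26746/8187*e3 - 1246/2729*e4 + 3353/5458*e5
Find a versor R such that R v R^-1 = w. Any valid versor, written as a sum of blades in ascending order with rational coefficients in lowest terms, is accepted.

A norm check does it: q(v) = q(w) = 491/36, hence R = v + w = -468/2729*e1 + 117/2729*e2 - 1638/2729*e3 + 4212/2729*e4 + 312/2729*e5 realises the map — parallel part kept, (v - w)/2 negated, v carried to w.
Answer: -468/2729*e1 + 117/2729*e2 - 1638/2729*e3 + 4212/2729*e4 + 312/2729*e5


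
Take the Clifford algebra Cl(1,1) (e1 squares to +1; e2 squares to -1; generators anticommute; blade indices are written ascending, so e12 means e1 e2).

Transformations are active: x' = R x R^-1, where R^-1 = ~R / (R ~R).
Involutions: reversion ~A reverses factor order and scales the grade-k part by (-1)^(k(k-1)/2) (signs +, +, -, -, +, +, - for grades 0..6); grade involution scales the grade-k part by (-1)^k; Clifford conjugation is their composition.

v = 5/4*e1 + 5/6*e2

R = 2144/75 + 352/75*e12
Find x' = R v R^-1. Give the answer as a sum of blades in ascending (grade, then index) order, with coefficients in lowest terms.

~R = 2144/75 - 352/75*e12, and R ~R = 1490944/1875, so R^-1 = ~R / (1490944/1875).
R v = 1432/45*e1 + 808/45*e2
Answer: 27205/26208*e1 + 11995/26208*e2


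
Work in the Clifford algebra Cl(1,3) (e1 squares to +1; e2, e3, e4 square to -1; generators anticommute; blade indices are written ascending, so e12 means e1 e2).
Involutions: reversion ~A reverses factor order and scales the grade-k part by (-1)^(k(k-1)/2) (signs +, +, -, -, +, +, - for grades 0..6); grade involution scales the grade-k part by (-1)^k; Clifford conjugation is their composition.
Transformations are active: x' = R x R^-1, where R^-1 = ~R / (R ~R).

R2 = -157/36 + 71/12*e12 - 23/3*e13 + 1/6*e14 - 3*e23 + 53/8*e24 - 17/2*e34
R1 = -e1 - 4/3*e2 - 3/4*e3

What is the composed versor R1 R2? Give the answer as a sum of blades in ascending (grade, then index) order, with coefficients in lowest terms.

Distribute over the terms of R1 (each basis-blade product reordered to ascending indices, repeated generators contracted through their squares):
(-e1) R2 = 157/36*e1 - 71/12*e2 + 23/3*e3 - 1/6*e4 + 3*e123 - 53/8*e124 + 17/2*e134
(-4/3*e2) R2 = -71/9*e1 + 157/27*e2 - 4*e3 + 53/6*e4 - 92/9*e123 + 2/9*e124 + 34/3*e234
(-3/4*e3) R2 = 23/4*e1 + 9/4*e2 + 157/48*e3 - 51/8*e4 - 71/16*e123 + 1/8*e134 + 159/32*e234
Summing the partial products and collecting blades:
Answer: 20/9*e1 + 58/27*e2 + 111/16*e3 + 55/24*e4 - 1679/144*e123 - 461/72*e124 + 69/8*e134 + 1565/96*e234


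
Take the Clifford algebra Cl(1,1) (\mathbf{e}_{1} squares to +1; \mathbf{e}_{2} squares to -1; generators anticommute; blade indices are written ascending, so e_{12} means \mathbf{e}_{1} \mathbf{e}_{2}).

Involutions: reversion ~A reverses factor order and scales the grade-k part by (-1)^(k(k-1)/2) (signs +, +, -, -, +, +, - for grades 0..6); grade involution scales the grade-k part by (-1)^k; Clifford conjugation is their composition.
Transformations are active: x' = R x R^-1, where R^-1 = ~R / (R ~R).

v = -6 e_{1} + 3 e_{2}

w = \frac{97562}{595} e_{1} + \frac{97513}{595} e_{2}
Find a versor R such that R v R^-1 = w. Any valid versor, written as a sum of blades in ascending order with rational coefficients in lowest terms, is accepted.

The midline construction: v and w both square to 27, so reflecting in their sum \frac{93992}{595} e_{1} + \frac{99298}{595} e_{2} exchanges them.
Answer: \frac{93992}{595} e_{1} + \frac{99298}{595} e_{2}


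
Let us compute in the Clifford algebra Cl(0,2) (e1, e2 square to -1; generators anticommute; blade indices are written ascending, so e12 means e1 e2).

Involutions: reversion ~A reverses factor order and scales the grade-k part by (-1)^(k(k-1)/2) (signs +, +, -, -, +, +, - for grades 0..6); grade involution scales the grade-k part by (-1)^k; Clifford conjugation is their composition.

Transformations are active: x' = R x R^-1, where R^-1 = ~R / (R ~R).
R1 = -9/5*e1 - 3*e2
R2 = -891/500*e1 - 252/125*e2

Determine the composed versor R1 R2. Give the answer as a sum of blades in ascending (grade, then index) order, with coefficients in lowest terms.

Distribute over the terms of R1 (each basis-blade product reordered to ascending indices, repeated generators contracted through their squares):
(-9/5*e1) R2 = -8019/2500 + 2268/625*e12
(-3*e2) R2 = -756/125 - 2673/500*e12
Summing the partial products and collecting blades:
Answer: -23139/2500 - 4293/2500*e12


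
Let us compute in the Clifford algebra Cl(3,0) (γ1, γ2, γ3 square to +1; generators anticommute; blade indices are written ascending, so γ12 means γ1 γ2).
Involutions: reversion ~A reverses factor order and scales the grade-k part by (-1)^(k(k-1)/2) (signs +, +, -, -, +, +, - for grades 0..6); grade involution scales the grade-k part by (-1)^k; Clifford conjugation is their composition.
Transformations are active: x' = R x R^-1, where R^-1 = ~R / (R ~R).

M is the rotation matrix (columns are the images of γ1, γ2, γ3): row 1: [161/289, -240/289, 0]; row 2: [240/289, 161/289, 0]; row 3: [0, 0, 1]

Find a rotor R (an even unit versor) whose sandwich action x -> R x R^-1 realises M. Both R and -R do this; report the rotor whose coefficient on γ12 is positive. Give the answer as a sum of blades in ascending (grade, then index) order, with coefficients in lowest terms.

Method: write R = a + b12*γ12 + b13*γ13 + b23*γ23 with a^2 + b12^2 + b13^2 + b23^2 = 1 (so R^-1 = ~R). Expanding the columns R e_j ~R gives tr M = 4a^2 - 1 and, from the antisymmetric part, M21 - M12 = -4a*b12, M13 - M31 = 4a*b13, M32 - M23 = -4a*b23.
Here tr M = 611/289, so a^2 = (1 + tr M)/4 = 225/289 and a = ±15/17. Taking a = 15/17: M21 - M12 = 480/289, M13 - M31 = 0, M32 - M23 = 0, giving b12 = -8/17, b13 = 0, b23 = 0, i.e. R = 15/17 - 8/17*γ12.
Its γ12 coefficient is negative, so report the other preimage -R.
Answer: -15/17 + 8/17*γ12. Key observation: the double cover Spin(3) -> SO(3) sends R and -R to the same matrix (trace 611/289 here), so the stated sign of the γ12 coefficient is what selects one sheet.


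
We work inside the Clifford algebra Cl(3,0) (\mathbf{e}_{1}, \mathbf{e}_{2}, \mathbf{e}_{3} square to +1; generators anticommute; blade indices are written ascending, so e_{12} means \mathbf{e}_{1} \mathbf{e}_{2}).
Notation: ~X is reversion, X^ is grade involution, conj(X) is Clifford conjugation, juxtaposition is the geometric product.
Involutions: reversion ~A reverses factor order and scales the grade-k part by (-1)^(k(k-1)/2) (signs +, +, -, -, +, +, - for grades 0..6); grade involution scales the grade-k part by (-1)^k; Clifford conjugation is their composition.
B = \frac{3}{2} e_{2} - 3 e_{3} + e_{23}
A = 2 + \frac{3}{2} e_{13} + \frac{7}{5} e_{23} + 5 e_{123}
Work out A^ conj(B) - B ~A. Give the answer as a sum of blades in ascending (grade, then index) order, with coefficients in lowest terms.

first term: \frac{7}{5} - \frac{1}{2} e_{1} + \frac{6}{5} e_{2} + \frac{81}{10} e_{3} - \frac{27}{2} e_{12} - \frac{15}{2} e_{13} - 2 e_{23} + \frac{9}{4} e_{123}
second term: \frac{7}{5} + \frac{1}{2} e_{1} - \frac{6}{5} e_{2} - \frac{81}{10} e_{3} + \frac{27}{2} e_{12} + \frac{15}{2} e_{13} + 2 e_{23} + \frac{9}{4} e_{123}
Answer: -e_{1} + \frac{12}{5} e_{2} + \frac{81}{5} e_{3} - 27 e_{12} - 15 e_{13} - 4 e_{23}


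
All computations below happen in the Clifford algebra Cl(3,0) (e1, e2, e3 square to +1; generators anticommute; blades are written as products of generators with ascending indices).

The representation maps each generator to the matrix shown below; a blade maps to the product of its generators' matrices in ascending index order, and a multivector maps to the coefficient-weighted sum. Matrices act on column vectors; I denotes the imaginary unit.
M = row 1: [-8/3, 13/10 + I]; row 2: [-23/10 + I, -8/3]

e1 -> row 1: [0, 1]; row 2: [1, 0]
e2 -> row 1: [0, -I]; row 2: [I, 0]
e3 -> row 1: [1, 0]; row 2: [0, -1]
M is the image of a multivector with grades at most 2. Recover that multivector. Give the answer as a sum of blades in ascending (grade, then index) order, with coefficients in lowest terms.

Method: 1, rho(e1), rho(e2), rho(e3) form a trace-orthogonal basis of the 2x2 complex matrices (tr(X Y) = 2 if X = Y, else 0), so M = m0*1 + m1*rho(e1) + m2*rho(e2) + m3*rho(e3) with m0 = tr(M)/2 = -8/3, m1 = tr(M rho(e1))/2 = -1/2 + I, m2 = tr(M rho(e2))/2 = 9*I/5, m3 = tr(M rho(e3))/2 = 0.
Multiplying table entries, the bivector images are rho(e1 e2) = I*rho(e3), rho(e1 e3) = -I*rho(e2), rho(e2 e3) = I*rho(e1); with real blade coefficients the real parts of m0..m3 are the coefficients of 1, e1, e2, e3 and the imaginary parts give the bivectors (e2 e3: Im m1, e1 e3: -Im m2, e1 e2: Im m3).
Answer: -8/3 - 1/2*e1 - 9/5*e1 e3 + e2 e3


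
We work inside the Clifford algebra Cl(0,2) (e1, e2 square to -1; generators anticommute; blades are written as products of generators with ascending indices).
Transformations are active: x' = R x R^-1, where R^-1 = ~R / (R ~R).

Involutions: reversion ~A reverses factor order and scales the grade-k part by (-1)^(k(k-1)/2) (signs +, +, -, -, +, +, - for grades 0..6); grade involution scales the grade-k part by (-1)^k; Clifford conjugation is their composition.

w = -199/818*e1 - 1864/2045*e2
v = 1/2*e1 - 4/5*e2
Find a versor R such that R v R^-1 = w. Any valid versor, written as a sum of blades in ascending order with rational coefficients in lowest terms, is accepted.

R = v + w = 105/409*e1 - 700/409*e2 works: the equal norms (-89/100) guarantee its sandwich swaps v into w.
Answer: 105/409*e1 - 700/409*e2


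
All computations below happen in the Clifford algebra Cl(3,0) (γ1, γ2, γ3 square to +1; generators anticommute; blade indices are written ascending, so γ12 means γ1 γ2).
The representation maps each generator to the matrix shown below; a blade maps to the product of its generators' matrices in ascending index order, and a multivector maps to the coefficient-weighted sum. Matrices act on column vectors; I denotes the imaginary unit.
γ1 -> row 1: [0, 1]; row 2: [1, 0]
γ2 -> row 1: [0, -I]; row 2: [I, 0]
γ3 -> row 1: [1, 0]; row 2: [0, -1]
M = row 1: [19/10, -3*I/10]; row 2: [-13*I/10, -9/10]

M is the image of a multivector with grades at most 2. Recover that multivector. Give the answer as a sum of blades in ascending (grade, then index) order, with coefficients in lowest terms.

Method: 1, rho(γ1), rho(γ2), rho(γ3) form a trace-orthogonal basis of the 2x2 complex matrices (tr(X Y) = 2 if X = Y, else 0), so M = m0*1 + m1*rho(γ1) + m2*rho(γ2) + m3*rho(γ3) with m0 = tr(M)/2 = 1/2, m1 = tr(M rho(γ1))/2 = -4*I/5, m2 = tr(M rho(γ2))/2 = -1/2, m3 = tr(M rho(γ3))/2 = 7/5.
Multiplying table entries, the bivector images are rho(γ12) = I*rho(γ3), rho(γ13) = -I*rho(γ2), rho(γ23) = I*rho(γ1); with real blade coefficients the real parts of m0..m3 are the coefficients of 1, γ1, γ2, γ3 and the imaginary parts give the bivectors (γ23: Im m1, γ13: -Im m2, γ12: Im m3).
Answer: 1/2 - 1/2*γ2 + 7/5*γ3 - 4/5*γ23


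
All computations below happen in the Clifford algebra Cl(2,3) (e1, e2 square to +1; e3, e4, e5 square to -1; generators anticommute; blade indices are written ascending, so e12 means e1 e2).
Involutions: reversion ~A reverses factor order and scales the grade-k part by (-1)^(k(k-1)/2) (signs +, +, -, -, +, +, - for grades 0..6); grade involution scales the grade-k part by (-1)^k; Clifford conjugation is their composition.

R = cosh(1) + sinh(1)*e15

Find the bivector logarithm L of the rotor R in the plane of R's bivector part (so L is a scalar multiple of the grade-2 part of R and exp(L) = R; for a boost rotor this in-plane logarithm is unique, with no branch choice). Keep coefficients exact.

The scalar part of R is cosh(1), which determines |rapidity| via cosh; the sign lives in the bivector part, and pairing them (bivector part over sinh of the rapidity = the plane) gives the unique in-plane L = rapidity * plane.
Concretely: cosh(rapidity) = cosh(1) gives rapidity = ±1, and since rapidity/sinh(rapidity) is even the sign is immaterial: L = (rapidity/sinh(rapidity)) * <R>_2 = (1/sinh(1)) * <R>_2.
Answer: e15


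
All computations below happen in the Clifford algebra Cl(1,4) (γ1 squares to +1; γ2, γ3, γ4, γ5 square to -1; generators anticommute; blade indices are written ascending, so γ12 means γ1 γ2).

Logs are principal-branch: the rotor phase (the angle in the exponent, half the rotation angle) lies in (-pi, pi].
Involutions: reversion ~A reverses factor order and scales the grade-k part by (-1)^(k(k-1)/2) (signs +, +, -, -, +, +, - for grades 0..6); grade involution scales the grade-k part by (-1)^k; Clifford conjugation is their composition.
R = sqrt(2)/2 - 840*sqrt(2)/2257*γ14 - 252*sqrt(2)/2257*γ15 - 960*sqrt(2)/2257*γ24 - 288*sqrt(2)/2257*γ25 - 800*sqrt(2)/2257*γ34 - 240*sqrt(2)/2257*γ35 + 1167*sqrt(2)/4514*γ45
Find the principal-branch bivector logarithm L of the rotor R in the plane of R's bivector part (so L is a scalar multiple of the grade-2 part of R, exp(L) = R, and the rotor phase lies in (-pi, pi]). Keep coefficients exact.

The scalar part of R is sqrt(2)/2, which fixes the principal-branch rotor phase; the unit plane is then the bivector part divided by the sine of that phase, and L is that plane scaled by the phase.
Concretely: cos(phase) = sqrt(2)/2 gives phase = ±pi/4, and since phase/sin(phase) is even the sign is immaterial: L = (phase/sin(phase)) * <R>_2 = (sqrt(2)*pi/4) * <R>_2.
Answer: -420*pi/2257*γ14 - 126*pi/2257*γ15 - 480*pi/2257*γ24 - 144*pi/2257*γ25 - 400*pi/2257*γ34 - 120*pi/2257*γ35 + 1167*pi/9028*γ45


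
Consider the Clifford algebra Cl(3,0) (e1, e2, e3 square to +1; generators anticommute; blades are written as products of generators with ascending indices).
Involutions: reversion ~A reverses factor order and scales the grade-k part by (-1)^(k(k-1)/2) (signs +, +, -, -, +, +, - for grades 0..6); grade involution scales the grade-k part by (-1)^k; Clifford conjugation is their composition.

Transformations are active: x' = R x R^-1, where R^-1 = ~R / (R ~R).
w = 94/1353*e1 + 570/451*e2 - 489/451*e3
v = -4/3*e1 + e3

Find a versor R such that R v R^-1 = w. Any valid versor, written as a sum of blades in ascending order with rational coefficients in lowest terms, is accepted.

Take R = v + w = -570/451*e1 + 570/451*e2 - 38/451*e3. Because q(v) = q(w) = 25/9, conjugation by R sends v exactly to w.
Answer: -570/451*e1 + 570/451*e2 - 38/451*e3


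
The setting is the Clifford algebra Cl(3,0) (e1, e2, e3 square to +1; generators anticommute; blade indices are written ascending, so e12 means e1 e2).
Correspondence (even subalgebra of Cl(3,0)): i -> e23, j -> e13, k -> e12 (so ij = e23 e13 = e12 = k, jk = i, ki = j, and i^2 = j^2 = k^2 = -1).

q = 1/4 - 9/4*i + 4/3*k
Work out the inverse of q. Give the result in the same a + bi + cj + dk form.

In blades: q = 1/4 + 4/3*e12 - 9/4*e23.
With qbar = 1/4 - 4/3*e12 + 9/4*e23 (scalar fixed, mapped units negated), q qbar = 497/72 (the sum of squared coefficients), so q^-1 = qbar / (497/72) = 18/497 - 96/497*e12 + 162/497*e23; translating back:
Answer: 18/497 + 162/497*i - 96/497*k


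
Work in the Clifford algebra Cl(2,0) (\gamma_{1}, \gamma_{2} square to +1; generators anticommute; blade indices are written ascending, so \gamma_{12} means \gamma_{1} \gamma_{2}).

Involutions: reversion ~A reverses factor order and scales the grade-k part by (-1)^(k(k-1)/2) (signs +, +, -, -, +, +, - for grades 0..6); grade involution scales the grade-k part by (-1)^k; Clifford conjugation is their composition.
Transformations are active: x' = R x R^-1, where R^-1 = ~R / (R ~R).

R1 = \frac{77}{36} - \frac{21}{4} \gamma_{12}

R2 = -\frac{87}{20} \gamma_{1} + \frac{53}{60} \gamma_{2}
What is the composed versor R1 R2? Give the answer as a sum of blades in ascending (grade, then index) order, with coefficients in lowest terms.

Distribute over the terms of R1 (each basis-blade product reordered to ascending indices, repeated generators contracted through their squares):
(\frac{77}{36}) R2 = -\frac{2233}{240} \gamma_{1} + \frac{4081}{2160} \gamma_{2}
(-\frac{21}{4} \gamma_{12}) R2 = -\frac{371}{80} \gamma_{1} - \frac{1827}{80} \gamma_{2}
Summing the partial products and collecting blades:
Answer: -\frac{1673}{120} \gamma_{1} - \frac{2828}{135} \gamma_{2}


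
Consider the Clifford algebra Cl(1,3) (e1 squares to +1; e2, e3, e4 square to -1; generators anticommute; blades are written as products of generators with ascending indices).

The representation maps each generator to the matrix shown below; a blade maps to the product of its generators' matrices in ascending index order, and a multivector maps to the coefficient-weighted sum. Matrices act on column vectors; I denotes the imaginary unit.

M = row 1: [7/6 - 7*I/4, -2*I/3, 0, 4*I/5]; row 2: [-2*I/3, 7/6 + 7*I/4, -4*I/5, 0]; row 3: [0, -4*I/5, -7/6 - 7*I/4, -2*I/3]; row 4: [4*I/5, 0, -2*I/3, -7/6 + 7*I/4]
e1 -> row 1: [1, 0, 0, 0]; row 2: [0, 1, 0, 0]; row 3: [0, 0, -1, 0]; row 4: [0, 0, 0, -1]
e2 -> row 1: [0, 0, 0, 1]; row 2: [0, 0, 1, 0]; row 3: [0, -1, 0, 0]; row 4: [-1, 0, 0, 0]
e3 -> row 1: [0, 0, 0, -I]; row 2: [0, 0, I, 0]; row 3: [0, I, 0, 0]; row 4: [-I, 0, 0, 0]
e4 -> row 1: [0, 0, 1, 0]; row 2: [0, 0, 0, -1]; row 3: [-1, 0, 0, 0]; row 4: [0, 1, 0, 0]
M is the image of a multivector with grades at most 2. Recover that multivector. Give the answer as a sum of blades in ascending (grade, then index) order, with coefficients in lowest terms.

Method: the blade images are trace-orthogonal — tr(rho(e_A) rho(e_B)^-1) = 4 if A = B and 0 otherwise — and rho(e_A)^-1 = (e_A)^2 * rho(e_A) with (e_A)^2 = +1 or -1, so the coefficient of e_A in the preimage is (e_A)^2 * tr(M rho(e_A))/4.
Nonzero projections over blades of grade <= 2: e1: (e1)^2 = +1, tr(M rho(e1)) = 14/3, coefficient 7/6; e3: (e3)^2 = -1, tr(M rho(e3)) = 16/5, coefficient -4/5; e2 e3: (e2 e3)^2 = -1, tr(M rho(e2 e3)) = -7, coefficient 7/4; e3 e4: (e3 e4)^2 = -1, tr(M rho(e3 e4)) = -8/3, coefficient 2/3. Every other blade of grade <= 2 projects to 0.
Answer: 7/6*e1 - 4/5*e3 + 7/4*e2 e3 + 2/3*e3 e4


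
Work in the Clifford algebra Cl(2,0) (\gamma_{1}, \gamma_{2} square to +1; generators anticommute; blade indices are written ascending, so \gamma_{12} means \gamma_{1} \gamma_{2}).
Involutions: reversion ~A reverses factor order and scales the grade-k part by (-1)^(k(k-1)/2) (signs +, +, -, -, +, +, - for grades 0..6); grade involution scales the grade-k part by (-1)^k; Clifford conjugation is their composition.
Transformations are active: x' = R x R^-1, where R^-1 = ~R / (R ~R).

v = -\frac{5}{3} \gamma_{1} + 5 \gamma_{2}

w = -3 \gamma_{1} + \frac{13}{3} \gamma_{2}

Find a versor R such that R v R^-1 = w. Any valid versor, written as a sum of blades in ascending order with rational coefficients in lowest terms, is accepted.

R = v + w = -\frac{14}{3} \gamma_{1} + \frac{28}{3} \gamma_{2} works: the equal norms (\frac{250}{9}) guarantee its sandwich swaps v into w.
Answer: -\frac{14}{3} \gamma_{1} + \frac{28}{3} \gamma_{2}


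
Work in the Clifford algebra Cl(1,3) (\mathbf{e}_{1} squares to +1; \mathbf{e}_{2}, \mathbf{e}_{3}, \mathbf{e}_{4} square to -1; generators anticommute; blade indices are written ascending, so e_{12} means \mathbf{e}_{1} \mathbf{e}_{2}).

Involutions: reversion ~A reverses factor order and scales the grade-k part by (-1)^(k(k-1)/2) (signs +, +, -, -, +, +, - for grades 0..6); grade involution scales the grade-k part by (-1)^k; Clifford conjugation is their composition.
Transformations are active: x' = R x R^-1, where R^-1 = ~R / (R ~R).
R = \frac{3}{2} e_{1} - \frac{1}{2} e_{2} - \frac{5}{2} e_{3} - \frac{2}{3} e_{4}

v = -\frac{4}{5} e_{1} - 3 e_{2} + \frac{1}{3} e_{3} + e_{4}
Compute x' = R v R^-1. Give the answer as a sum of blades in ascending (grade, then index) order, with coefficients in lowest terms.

~R = \frac{3}{2} e_{1} - \frac{1}{2} e_{2} - \frac{5}{2} e_{3} - \frac{2}{3} e_{4}, and R ~R = -\frac{169}{36}, so R^-1 = ~R / (-\frac{169}{36}).
R v = -\frac{6}{5} - \frac{49}{10} e_{12} - \frac{3}{2} e_{13} + \frac{29}{30} e_{14} - \frac{23}{3} e_{23} - \frac{5}{2} e_{24} - \frac{41}{18} e_{34}
Answer: \frac{1324}{845} e_{1} + \frac{2319}{845} e_{2} - \frac{817}{507} e_{3} - \frac{1133}{845} e_{4}


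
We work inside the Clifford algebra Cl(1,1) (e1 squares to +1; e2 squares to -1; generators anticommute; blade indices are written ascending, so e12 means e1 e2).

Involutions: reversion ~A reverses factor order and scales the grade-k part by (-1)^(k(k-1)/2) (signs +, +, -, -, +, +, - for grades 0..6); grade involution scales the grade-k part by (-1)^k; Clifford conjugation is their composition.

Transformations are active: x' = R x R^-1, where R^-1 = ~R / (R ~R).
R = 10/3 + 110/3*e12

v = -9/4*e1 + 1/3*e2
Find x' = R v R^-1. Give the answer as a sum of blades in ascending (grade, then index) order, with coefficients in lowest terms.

~R = 10/3 - 110/3*e12, and R ~R = -4000/3, so R^-1 = ~R / (-4000/3).
R v = -355/18*e1 + 1505/18*e2
Answer: 1691/720*e1 - 541/720*e2


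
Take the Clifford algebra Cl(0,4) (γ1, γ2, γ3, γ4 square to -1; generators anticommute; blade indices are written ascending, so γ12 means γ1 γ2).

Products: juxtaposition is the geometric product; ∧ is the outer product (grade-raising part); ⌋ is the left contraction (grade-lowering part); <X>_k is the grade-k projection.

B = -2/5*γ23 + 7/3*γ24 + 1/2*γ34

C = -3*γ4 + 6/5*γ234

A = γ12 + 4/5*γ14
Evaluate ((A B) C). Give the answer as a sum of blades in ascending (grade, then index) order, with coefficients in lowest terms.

step 1: 28/15*γ12 + 4/5*γ13 - 7/3*γ14 + 9/50*γ1234
step 2: -848/125*γ1 + 167/50*γ123 - 116/25*γ124 - 116/25*γ134
Answer: -848/125*γ1 + 167/50*γ123 - 116/25*γ124 - 116/25*γ134


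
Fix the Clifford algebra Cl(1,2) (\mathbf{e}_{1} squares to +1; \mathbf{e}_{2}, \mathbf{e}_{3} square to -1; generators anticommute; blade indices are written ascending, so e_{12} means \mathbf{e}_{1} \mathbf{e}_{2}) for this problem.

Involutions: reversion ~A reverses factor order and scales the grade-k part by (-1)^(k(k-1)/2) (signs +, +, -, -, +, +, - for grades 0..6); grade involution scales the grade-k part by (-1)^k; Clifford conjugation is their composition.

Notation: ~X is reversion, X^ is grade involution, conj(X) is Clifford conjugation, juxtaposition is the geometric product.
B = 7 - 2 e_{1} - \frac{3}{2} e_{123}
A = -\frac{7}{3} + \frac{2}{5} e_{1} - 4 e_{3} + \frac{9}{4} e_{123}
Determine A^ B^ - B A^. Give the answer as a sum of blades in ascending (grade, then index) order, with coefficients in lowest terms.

first term: -\frac{1651}{120} - \frac{112}{15} e_{1} + 28 e_{3} - 6 e_{12} - 8 e_{13} - \frac{51}{10} e_{23} - \frac{77}{4} e_{123}
second term: -\frac{2269}{120} + \frac{28}{15} e_{1} + 28 e_{3} + 6 e_{12} - 8 e_{13} + \frac{51}{10} e_{23} - \frac{49}{4} e_{123}
Answer: \frac{103}{20} - \frac{28}{3} e_{1} - 12 e_{12} - \frac{51}{5} e_{23} - 7 e_{123}


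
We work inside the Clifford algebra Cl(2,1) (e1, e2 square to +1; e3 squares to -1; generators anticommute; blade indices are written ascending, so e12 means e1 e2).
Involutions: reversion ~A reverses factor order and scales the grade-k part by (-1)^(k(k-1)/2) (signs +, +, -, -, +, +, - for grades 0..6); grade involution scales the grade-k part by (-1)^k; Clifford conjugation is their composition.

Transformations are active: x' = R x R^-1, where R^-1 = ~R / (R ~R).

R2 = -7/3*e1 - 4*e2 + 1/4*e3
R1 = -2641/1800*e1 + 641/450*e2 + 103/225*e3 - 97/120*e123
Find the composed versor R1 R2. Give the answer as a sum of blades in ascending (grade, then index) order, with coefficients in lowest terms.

Distribute over the terms of R2 (each basis-blade product reordered to ascending indices, repeated generators contracted through their squares):
R1 (-7/3*e1) = 18487/5400 + 4487/1350*e12 + 721/675*e13 + 679/360*e23
R1 (-4*e2) = -1282/225 + 2641/450*e12 - 97/30*e13 + 412/225*e23
R1 (1/4*e3) = -103/900 + 97/480*e12 - 2641/7200*e13 + 641/1800*e23
Summing the partial products and collecting blades:
Answer: -12899/5400 + 8117/864*e12 - 54691/21600*e13 + 611/150*e23


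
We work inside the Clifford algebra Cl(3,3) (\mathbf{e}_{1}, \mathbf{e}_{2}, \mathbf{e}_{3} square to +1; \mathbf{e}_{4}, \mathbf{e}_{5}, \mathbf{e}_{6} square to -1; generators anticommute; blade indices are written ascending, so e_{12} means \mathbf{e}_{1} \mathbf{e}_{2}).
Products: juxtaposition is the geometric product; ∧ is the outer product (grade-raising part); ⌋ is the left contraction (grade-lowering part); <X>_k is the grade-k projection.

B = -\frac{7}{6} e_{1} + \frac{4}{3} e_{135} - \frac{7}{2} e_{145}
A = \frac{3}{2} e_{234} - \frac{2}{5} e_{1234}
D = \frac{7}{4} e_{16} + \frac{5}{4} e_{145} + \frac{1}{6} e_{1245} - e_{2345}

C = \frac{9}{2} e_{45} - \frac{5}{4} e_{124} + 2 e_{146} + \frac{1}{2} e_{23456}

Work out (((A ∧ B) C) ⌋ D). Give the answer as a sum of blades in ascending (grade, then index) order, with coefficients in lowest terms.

step 1: \frac{7}{4} e_{1234}
step 2: -\frac{35}{16} e_{3} + \frac{7}{8} e_{156} + \frac{7}{2} e_{236} - \frac{63}{8} e_{1235}
step 3: -\frac{35}{16} e_{245}
Answer: -\frac{35}{16} e_{245}


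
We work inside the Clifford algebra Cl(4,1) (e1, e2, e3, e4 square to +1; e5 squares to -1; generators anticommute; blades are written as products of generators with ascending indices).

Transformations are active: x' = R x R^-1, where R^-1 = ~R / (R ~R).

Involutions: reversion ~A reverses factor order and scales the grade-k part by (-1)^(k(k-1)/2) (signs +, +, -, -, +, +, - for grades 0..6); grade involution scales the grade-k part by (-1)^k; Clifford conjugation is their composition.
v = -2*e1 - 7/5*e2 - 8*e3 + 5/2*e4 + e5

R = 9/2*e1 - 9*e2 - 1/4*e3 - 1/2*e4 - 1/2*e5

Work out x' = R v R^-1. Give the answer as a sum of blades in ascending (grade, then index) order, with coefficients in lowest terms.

~R = 9/2*e1 - 9*e2 - 1/4*e3 - 1/2*e4 - 1/2*e5, and R ~R = 1621/16, so R^-1 = ~R / (1621/16).
R v = 97/20 - 243/10*e1 e2 - 73/2*e1 e3 + 41/4*e1 e4 + 7/2*e1 e5 + 1433/20*e2 e3 - 116/5*e2 e4 - 97/10*e2 e5 - 37/8*e3 e4 - 17/4*e3 e5 + 3/4*e4 e5
Answer: 19702/8105*e1 + 4363/8105*e2 + 64646/8105*e3 - 41301/16210*e4 - 8493/8105*e5


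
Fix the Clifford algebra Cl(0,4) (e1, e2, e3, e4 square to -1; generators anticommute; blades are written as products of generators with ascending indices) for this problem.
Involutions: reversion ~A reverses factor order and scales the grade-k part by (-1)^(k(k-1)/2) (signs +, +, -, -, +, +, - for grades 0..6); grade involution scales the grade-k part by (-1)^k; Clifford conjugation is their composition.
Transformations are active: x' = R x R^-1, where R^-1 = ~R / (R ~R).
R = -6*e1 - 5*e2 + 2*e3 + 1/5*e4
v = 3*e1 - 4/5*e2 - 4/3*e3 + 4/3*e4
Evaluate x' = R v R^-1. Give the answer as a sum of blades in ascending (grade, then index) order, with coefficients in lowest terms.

~R = -6*e1 - 5*e2 + 2*e3 + 1/5*e4, and R ~R = -1626/25, so R^-1 = ~R / (-1626/25).
R v = 82/5 + 99/5*e1 e2 + 2*e1 e3 - 43/5*e1 e4 + 124/15*e2 e3 - 488/75*e2 e4 + 44/15*e3 e4
Answer: 7/271*e1 + 13502/4065*e2 + 88/271*e3 - 1166/813*e4
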